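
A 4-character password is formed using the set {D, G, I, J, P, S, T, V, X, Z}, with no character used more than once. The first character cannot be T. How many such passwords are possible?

4536

The first character has 10−1 = 9 choices (anything except T).
The remaining 3 characters are filled from the other 9 symbols without repetition: 9 × 8 × 7 = 504.
Total: 9 × 504 = 4536.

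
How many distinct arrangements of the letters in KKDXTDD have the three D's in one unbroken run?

60

Treat the 3 copies of D as a single block. The multiset to arrange is then {DDD, K, K, T, X}, 5 items in all.
That gives (5)!/(2!) = 60 arrangements.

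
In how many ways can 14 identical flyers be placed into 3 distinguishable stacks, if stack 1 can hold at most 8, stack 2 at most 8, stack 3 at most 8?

57

Without the upper bounds there are C(16,2) = 120 ways to split 14 among 3 stacks.
Subtract solutions that violate a single cap (substitute x_i' = x_i − (cap_i+1)): x_1 ≥ 9 gives C(7,2) = 21; x_2 ≥ 9 gives C(7,2) = 21; x_3 ≥ 9 gives C(7,2) = 21. Together 63.
No two caps can be exceeded simultaneously, so the pair terms are all 0.
By inclusion–exclusion the count is 120 − 63 + 0 = 57.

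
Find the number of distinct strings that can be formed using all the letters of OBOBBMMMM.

OBOBBMMMM has 9 letters with B appearing 3 times, M appearing 4 times, and O appearing twice.
Dividing 9! = 362880 by 4!·3!·2! = 288 for the repeated letters gives 1260.

1260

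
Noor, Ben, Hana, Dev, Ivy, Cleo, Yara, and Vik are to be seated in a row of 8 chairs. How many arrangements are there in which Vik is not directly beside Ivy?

30240

There are 8! = 40320 arrangements in all. If Vik and Ivy are adjacent, merging them into one block gives 2·(7)! = 10080 arrangements.
So 40320 − 10080 = 30240 arrangements keep them apart.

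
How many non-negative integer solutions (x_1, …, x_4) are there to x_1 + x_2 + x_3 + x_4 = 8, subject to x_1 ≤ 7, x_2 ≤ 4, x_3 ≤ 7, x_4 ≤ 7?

Ignoring the caps, the number of non-negative solutions to x_1+…+x_4 = 8 is C(11,3) = 165.
Subtract solutions that violate a single cap (substitute x_i' = x_i − (cap_i+1)): x_1 ≥ 8 gives C(3,3) = 1; x_2 ≥ 5 gives C(6,3) = 20; x_3 ≥ 8 gives C(3,3) = 1; x_4 ≥ 8 gives C(3,3) = 1. Together 23.
No two caps can be exceeded simultaneously, so the pair terms are all 0.
By inclusion–exclusion the count is 165 − 23 + 0 = 142.

142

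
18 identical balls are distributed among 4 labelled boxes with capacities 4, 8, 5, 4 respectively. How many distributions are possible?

Ignoring the caps, the number of non-negative solutions to x_1+…+x_4 = 18 is C(21,3) = 1330.
Subtract solutions that violate a single cap (substitute x_i' = x_i − (cap_i+1)): x_1 ≥ 5 gives C(16,3) = 560; x_2 ≥ 9 gives C(12,3) = 220; x_3 ≥ 6 gives C(15,3) = 455; x_4 ≥ 5 gives C(16,3) = 560. Together 1795.
Add back pairs where two caps are both exceeded: 35 + 120 + 165 + 20 + 35 + 120 = 495.
Subtract triples: 0 + 0 + 10 + 0 = 10.
By inclusion–exclusion the count is 1330 − 1795 + 495 − 10 = 20.

20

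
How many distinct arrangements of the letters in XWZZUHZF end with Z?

With the last slot taken by Z, it remains to arrange the other 7 letters (XWZUHZF).
Those 7 letters have Z appearing twice, giving (7)!/(2!) = 2520.

2520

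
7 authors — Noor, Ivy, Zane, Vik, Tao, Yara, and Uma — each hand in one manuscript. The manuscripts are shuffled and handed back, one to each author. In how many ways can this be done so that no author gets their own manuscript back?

Count assignments avoiding every fixed point. For any j of the 7 authors fixed to their own manuscript, the other 7−j can be arranged in (7−j)! ways.
By inclusion–exclusion this is Σ_{j=0}^{7} (−1)^j C(7,j)·(7−j)!.
Computing: 5040 − 5040 + 2520 − 840 + 210 − 42 + 7 − 1 = 1854.

1854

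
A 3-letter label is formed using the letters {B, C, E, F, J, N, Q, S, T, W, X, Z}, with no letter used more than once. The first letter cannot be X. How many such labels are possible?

1210

The first letter has 12−1 = 11 choices (anything except X).
The remaining 2 letters are filled from the other 11 symbols without repetition: 11 × 10 = 110.
Total: 11 × 110 = 1210.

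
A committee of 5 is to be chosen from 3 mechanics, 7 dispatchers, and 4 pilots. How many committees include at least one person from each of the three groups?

With no constraint there are C(14,5) = 2002 possible selections.
Subtract selections that omit an entire group: no mechanics → C(11,5) = 462; no dispatchers → C(7,5) = 21; no pilots → C(10,5) = 252.
Add back selections omitting two groups (i.e. drawn from a single group): C(3,5) + C(7,5) + C(4,5) = 21.
By inclusion–exclusion: 2002 − 735 + 21 = 1288.

1288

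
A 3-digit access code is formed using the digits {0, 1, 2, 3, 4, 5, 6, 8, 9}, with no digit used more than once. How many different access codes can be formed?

504

With no repetition, fill the 3 digits in order: 9 choices, then 8, down to 7.
9 × 8 × 7 = 504.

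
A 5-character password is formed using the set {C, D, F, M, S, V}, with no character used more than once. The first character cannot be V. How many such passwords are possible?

600

The first character has 6−1 = 5 choices (anything except V).
The remaining 4 characters are filled from the other 5 symbols without repetition: 5 × 4 × 3 × 2 = 120.
Total: 5 × 120 = 600.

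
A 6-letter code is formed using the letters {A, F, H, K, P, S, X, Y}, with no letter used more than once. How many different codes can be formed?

Choose and order 6 of the 8 symbols: the first letter has 8 options, the next 7, and so on down to 3.
8 × 7 × 6 × 5 × 4 × 3 = 20160.

20160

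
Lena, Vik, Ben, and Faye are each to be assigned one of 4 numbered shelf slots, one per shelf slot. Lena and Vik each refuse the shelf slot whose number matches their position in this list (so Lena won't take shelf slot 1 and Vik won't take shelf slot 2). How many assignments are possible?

Let Aᵢ (for i ∈ {1, 2}) be the placements that put person i in their forbidden shelf slot. Any j of these fix j positions, leaving (4−j)! ways to fill the rest, and there are C(2,j) ways to pick which j.
By inclusion–exclusion, the number of valid placements is Σ_{j=0}^{2} (−1)^j C(2,j)·(4−j)!.
Computing: 24 − 12 + 2 = 14.

14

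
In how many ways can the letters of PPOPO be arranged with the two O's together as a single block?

4

Treat the 2 copies of O as a single block. The multiset to arrange is then {OO, P, P, P}, 4 items in all.
That gives (4)!/(3!) = 4 arrangements.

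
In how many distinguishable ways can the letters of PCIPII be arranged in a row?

PCIPII has 6 letters with I appearing 3 times and P appearing twice.
Dividing 6! = 720 by 3!·2! = 12 for the repeated letters gives 60.

60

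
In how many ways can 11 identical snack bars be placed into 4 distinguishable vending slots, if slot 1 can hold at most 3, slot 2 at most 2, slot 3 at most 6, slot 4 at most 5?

42

Ignoring the caps, the number of non-negative solutions to x_1+…+x_4 = 11 is C(14,3) = 364.
Subtract solutions that violate a single cap (substitute x_i' = x_i − (cap_i+1)): x_1 ≥ 4 gives C(10,3) = 120; x_2 ≥ 3 gives C(11,3) = 165; x_3 ≥ 7 gives C(7,3) = 35; x_4 ≥ 6 gives C(8,3) = 56. Together 376.
Add back pairs where two caps are both exceeded: 35 + 1 + 4 + 4 + 10 + 0 = 54.
By inclusion–exclusion the count is 364 − 376 + 54 = 42.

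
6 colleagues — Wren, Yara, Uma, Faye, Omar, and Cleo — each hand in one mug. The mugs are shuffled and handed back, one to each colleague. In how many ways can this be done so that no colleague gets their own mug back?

265

Let Aᵢ be the assignments in which colleague i gets their own mug. We want the size of the complement of A₁∪…∪A_6.
By inclusion–exclusion this is Σ_{j=0}^{6} (−1)^j C(6,j)·(6−j)!.
Computing: 720 − 720 + 360 − 120 + 30 − 6 + 1 = 265.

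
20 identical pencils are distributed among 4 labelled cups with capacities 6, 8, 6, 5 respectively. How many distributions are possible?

56

By stars and bars, unrestricted non-negative solutions to x_1+…+x_4 = 20 number C(20+3,3) = 1771.
Subtract solutions that violate a single cap (substitute x_i' = x_i − (cap_i+1)): x_1 ≥ 7 gives C(16,3) = 560; x_2 ≥ 9 gives C(14,3) = 364; x_3 ≥ 7 gives C(16,3) = 560; x_4 ≥ 6 gives C(17,3) = 680. Together 2164.
Add back pairs where two caps are both exceeded: 35 + 84 + 120 + 35 + 56 + 120 = 450.
Subtract triples: 0 + 0 + 1 + 0 = 1.
By inclusion–exclusion the count is 1771 − 2164 + 450 − 1 = 56.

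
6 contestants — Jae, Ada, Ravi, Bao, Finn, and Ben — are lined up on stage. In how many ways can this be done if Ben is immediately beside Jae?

Glue Ben and Jae into one block (2 internal orders), leaving 5 units to arrange in a row.
So the count is 2·(5)! = 240.

240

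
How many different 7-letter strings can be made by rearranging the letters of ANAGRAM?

840

The 7 letters of ANAGRAM have repeats: A appearing 3 times.
So there are 7! / (3!) = 840 distinguishable arrangements.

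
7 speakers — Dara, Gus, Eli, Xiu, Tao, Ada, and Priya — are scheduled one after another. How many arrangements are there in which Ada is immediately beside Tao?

1440

Glue Ada and Tao into one block (2 internal orders), leaving 6 units to arrange in a row.
So the count is 2·(6)! = 1440.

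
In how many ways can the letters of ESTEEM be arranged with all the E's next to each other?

Treat the 3 copies of E as a single block. The multiset to arrange is then {EEE, M, S, T}, 4 items in all.
All 4 items are distinct, so there are (4)! = 24 arrangements.

24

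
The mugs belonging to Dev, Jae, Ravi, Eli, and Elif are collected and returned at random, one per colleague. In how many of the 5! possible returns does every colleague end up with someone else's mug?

Let Aᵢ be the assignments in which colleague i gets their own mug. We want the size of the complement of A₁∪…∪A_5.
By inclusion–exclusion this is Σ_{j=0}^{5} (−1)^j C(5,j)·(5−j)!.
Computing: 120 − 120 + 60 − 20 + 5 − 1 = 44.

44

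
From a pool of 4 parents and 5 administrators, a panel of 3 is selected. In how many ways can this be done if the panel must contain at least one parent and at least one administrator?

70

Unrestricted: C(9,3) = 84 ways to pick any 3 of the 9.
Selections missing a whole group: no parents → C(5,3) = 10; no administrators → C(4,3) = 4.
Both groups omitted at once is impossible, so 84 − 14 = 70.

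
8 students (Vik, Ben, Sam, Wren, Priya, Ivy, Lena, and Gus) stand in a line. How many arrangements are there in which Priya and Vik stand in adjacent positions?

Place the 6 others and the Priya-Vik pair as 7 objects in a line; the pair has 2 internal arrangements.
So the count is 2·(7)! = 10080.

10080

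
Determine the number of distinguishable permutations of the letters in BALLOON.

1260

BALLOON has 7 letters with L appearing twice and O appearing twice.
So there are 7! / (2!·2!) = 1260 distinguishable arrangements.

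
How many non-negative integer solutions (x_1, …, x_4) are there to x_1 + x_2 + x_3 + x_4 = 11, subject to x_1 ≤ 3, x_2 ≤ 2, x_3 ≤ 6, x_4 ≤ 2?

Ignoring the caps, the number of non-negative solutions to x_1+…+x_4 = 11 is C(14,3) = 364.
Subtract solutions that violate a single cap (substitute x_i' = x_i − (cap_i+1)): x_1 ≥ 4 gives C(10,3) = 120; x_2 ≥ 3 gives C(11,3) = 165; x_3 ≥ 7 gives C(7,3) = 35; x_4 ≥ 3 gives C(11,3) = 165. Together 485.
Add back pairs where two caps are both exceeded: 35 + 1 + 35 + 4 + 56 + 4 = 135.
Subtract triples: 0 + 4 + 0 + 0 = 4.
By inclusion–exclusion the count is 364 − 485 + 135 − 4 = 10.

10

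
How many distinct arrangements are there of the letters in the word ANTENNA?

420

The 7 letters of ANTENNA have repeats: A appearing twice and N appearing 3 times.
The number of distinct arrangements is 7!/(3!·2!) = 5040/12 = 420.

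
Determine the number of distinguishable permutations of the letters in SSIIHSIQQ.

5040

SSIIHSIQQ has 9 letters with I appearing 3 times, Q appearing twice, and S appearing 3 times.
So there are 9! / (3!·3!·2!) = 5040 distinguishable arrangements.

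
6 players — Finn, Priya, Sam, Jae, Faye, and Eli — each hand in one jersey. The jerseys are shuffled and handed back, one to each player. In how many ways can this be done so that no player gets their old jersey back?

265

Count assignments avoiding every fixed point. For any j of the 6 players fixed to their old jersey, the other 6−j can be arranged in (6−j)! ways.
By inclusion–exclusion this is Σ_{j=0}^{6} (−1)^j C(6,j)·(6−j)!.
Computing: 720 − 720 + 360 − 120 + 30 − 6 + 1 = 265.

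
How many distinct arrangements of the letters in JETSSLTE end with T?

1260

With the last slot taken by T, it remains to arrange the other 7 letters (JESSLTE).
Those 7 letters have E appearing twice and S appearing twice, giving (7)!/(2!·2!) = 1260.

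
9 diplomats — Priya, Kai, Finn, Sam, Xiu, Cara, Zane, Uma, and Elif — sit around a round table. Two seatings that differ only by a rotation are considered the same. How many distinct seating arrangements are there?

Seat Priya anywhere (absorbing the rotational symmetry), then permute the other 8: (8)! = 40320.

40320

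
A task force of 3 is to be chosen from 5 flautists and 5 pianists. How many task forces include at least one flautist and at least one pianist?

100

With no constraint there are C(10,3) = 120 possible selections.
Selections missing a whole group: no flautists → C(5,3) = 10; no pianists → C(5,3) = 10.
Both groups omitted at once is impossible, so 120 − 20 = 100.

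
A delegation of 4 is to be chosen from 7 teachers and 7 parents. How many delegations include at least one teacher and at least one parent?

931

Total 4-person selections from all 14: C(14,4) = 1001.
Selections missing a whole group: no teachers → C(7,4) = 35; no parents → C(7,4) = 35.
Both groups omitted at once is impossible, so 1001 − 70 = 931.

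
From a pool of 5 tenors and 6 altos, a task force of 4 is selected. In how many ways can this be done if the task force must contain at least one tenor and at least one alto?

310

Total 4-person selections from all 11: C(11,4) = 330.
Subtract selections that omit an entire group: no tenors → C(6,4) = 15; no altos → C(5,4) = 5.
Both groups omitted at once is impossible, so 330 − 20 = 310.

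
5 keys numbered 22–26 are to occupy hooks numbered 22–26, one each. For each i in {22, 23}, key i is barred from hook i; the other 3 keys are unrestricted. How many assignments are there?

78

Let Aᵢ (for i ∈ {22, 23}) be the placements that put key i in its forbidden hook. Any j of these fix j positions, leaving (5−j)! ways to fill the rest, and there are C(2,j) ways to pick which j.
By inclusion–exclusion, the number of valid placements is Σ_{j=0}^{2} (−1)^j C(2,j)·(5−j)!.
Computing: 120 − 48 + 6 = 78.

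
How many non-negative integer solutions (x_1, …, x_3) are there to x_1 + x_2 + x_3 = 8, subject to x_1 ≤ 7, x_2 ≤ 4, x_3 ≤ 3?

19

By stars and bars, unrestricted non-negative solutions to x_1+…+x_3 = 8 number C(8+2,2) = 45.
Subtract solutions that violate a single cap (substitute x_i' = x_i − (cap_i+1)): x_1 ≥ 8 gives C(2,2) = 1; x_2 ≥ 5 gives C(5,2) = 10; x_3 ≥ 4 gives C(6,2) = 15. Together 26.
No two caps can be exceeded simultaneously, so the pair terms are all 0.
By inclusion–exclusion the count is 45 − 26 + 0 = 19.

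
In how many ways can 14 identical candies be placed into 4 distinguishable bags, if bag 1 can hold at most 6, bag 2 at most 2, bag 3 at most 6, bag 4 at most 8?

101

Ignoring the caps, the number of non-negative solutions to x_1+…+x_4 = 14 is C(17,3) = 680.
Subtract solutions that violate a single cap (substitute x_i' = x_i − (cap_i+1)): x_1 ≥ 7 gives C(10,3) = 120; x_2 ≥ 3 gives C(14,3) = 364; x_3 ≥ 7 gives C(10,3) = 120; x_4 ≥ 9 gives C(8,3) = 56. Together 660.
Add back pairs where two caps are both exceeded: 35 + 1 + 0 + 35 + 10 + 0 = 81.
By inclusion–exclusion the count is 680 − 660 + 81 = 101.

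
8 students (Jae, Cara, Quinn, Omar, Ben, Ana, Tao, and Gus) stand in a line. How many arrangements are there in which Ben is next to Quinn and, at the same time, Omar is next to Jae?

2880

Treat {Ben,Quinn} as one block (2 orders) and {Omar,Jae} as another (2 orders).
That leaves 6 units to arrange: 2 × 2 × 6! = 4 × 720 = 2880.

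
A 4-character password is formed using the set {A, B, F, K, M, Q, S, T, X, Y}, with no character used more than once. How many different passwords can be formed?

5040

With no repetition, fill the 4 characters in order: 10 choices, then 9, down to 7.
That product is 10 × 9 × 8 × 7 = 5040.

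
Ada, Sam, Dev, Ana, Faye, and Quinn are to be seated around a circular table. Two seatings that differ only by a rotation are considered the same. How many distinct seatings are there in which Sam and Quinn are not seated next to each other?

Without the restriction there are (5)! = 120 seatings.
Seatings with Sam beside Quinn: treat them as a block with 2 internal orders, giving 2 × (4)! = 48.
Subtracting, 120 − 48 = 72.

72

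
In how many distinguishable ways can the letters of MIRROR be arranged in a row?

120

MIRROR has 6 letters with R appearing 3 times.
So there are 6! / (3!) = 120 distinguishable arrangements.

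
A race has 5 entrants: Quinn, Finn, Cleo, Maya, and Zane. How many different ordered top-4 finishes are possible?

There are 5 choices for 1st place, 4 for 2nd, and so on down to 2 for position 4.
That gives 5 × 4 × 3 × 2 = 120.

120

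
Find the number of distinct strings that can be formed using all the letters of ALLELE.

60

ALLELE has 6 letters with E appearing twice and L appearing 3 times.
So there are 6! / (3!·2!) = 60 distinguishable arrangements.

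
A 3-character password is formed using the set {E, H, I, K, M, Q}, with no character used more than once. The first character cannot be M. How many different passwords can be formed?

The first character has 6−1 = 5 choices (anything except M).
The remaining 2 characters are filled from the other 5 symbols without repetition: 5 × 4 = 20.
Total: 5 × 20 = 100.

100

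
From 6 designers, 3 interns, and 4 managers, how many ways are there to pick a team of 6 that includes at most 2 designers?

Split by how many designers are chosen (0 through 2).
Sum: C(6,0)·C(7,6) + C(6,1)·C(7,5) + C(6,2)·C(7,4) = 7 + 126 + 525 = 658.

658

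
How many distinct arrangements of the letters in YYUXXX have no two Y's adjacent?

There are 6!/(3!·2!) = 60 arrangements of YYUXXX in total.
If the two Y's are adjacent, glue them into one block, leaving 5 items to arrange: (5)!/(3!) = 20 ways.
Hence 60 − 20 = 40.

40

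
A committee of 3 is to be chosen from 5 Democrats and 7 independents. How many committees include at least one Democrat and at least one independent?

175

With no constraint there are C(12,3) = 220 possible selections.
Subtract selections that omit an entire group: no Democrats → C(7,3) = 35; no independents → C(5,3) = 10.
Both groups omitted at once is impossible, so 220 − 45 = 175.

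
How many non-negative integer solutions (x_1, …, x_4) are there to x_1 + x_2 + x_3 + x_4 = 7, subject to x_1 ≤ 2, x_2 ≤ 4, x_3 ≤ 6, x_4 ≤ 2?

43

By stars and bars, unrestricted non-negative solutions to x_1+…+x_4 = 7 number C(7+3,3) = 120.
Subtract solutions that violate a single cap (substitute x_i' = x_i − (cap_i+1)): x_1 ≥ 3 gives C(7,3) = 35; x_2 ≥ 5 gives C(5,3) = 10; x_3 ≥ 7 gives C(3,3) = 1; x_4 ≥ 3 gives C(7,3) = 35. Together 81.
Add back pairs where two caps are both exceeded: 0 + 0 + 4 + 0 + 0 + 0 = 4.
By inclusion–exclusion the count is 120 − 81 + 4 = 43.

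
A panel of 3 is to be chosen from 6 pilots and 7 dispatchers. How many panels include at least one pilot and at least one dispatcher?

231

Total 3-person selections from all 13: C(13,3) = 286.
Subtract selections that omit an entire group: no pilots → C(7,3) = 35; no dispatchers → C(6,3) = 20.
Both groups omitted at once is impossible, so 286 − 55 = 231.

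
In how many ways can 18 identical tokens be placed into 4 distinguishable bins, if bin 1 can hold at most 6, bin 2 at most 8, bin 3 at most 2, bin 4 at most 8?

64

Ignoring the caps, the number of non-negative solutions to x_1+…+x_4 = 18 is C(21,3) = 1330.
Subtract solutions that violate a single cap (substitute x_i' = x_i − (cap_i+1)): x_1 ≥ 7 gives C(14,3) = 364; x_2 ≥ 9 gives C(12,3) = 220; x_3 ≥ 3 gives C(18,3) = 816; x_4 ≥ 9 gives C(12,3) = 220. Together 1620.
Add back pairs where two caps are both exceeded: 10 + 165 + 10 + 84 + 1 + 84 = 354.
By inclusion–exclusion the count is 1330 − 1620 + 354 = 64.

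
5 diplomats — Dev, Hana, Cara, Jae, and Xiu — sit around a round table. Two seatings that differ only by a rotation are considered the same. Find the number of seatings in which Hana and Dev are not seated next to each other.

12

Without the restriction there are (4)! = 24 seatings.
Those with Hana next to Dev: fuse the pair into one unit and seat 4 units around a circle — 2·(3)! = 12.
Subtracting, 24 − 12 = 12.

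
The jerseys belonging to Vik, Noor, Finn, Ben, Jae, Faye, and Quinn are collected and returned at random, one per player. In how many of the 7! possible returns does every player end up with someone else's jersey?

1854

Count assignments avoiding every fixed point. For any j of the 7 players fixed to their old jersey, the other 7−j can be arranged in (7−j)! ways.
By inclusion–exclusion this is Σ_{j=0}^{7} (−1)^j C(7,j)·(7−j)!.
Computing: 5040 − 5040 + 2520 − 840 + 210 − 42 + 7 − 1 = 1854.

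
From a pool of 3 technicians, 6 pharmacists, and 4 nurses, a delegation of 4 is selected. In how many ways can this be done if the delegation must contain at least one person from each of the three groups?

With no constraint there are C(13,4) = 715 possible selections.
Subtract selections that omit an entire group: no technicians → C(10,4) = 210; no pharmacists → C(7,4) = 35; no nurses → C(9,4) = 126.
Add back selections omitting two groups (i.e. drawn from a single group): C(3,4) + C(6,4) + C(4,4) = 16.
By inclusion–exclusion: 715 − 371 + 16 = 360.

360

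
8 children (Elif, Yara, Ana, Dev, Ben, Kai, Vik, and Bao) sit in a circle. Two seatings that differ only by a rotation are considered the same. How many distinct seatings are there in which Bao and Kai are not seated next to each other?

All circular seatings of 8 people number (7)! = 5040.
Seatings with Bao beside Kai: treat them as a block with 2 internal orders, giving 2 × (6)! = 1440.
Subtracting, 5040 − 1440 = 3600.

3600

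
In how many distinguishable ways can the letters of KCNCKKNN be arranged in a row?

KCNCKKNN has 8 letters with C appearing twice, K appearing 3 times, and N appearing 3 times.
So there are 8! / (3!·3!·2!) = 560 distinguishable arrangements.

560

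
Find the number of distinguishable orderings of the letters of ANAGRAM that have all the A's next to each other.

120

Treat the 3 copies of A as a single block. The multiset to arrange is then {AAA, G, M, N, R}, 5 items in all.
All 5 items are distinct, so there are (5)! = 120 arrangements.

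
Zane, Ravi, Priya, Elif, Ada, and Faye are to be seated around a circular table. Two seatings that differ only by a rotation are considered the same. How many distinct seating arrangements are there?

Around a circle, 6 distinct people have 6!/6 = (5)! = 120 rotationally distinct seatings.

120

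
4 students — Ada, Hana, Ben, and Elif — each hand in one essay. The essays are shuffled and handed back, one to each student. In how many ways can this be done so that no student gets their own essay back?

This is the derangement count D_4: permutations of 4 items with no fixed point.
By inclusion–exclusion this is Σ_{j=0}^{4} (−1)^j C(4,j)·(4−j)!.
Computing: 24 − 24 + 12 − 4 + 1 = 9.

9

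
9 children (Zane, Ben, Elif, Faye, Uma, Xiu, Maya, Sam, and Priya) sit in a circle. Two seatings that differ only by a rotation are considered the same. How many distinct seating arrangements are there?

40320

Around a circle, 9 distinct people have 9!/9 = (8)! = 40320 rotationally distinct seatings.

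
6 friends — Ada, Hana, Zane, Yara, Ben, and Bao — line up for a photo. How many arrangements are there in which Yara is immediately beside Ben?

240

Treat {Yara, Ben} as a single unit. There are 5 units to order, and the pair itself can be ordered 2 ways.
That gives 2 × 5! = 2 × 120 = 240.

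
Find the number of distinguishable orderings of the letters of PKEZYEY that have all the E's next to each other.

360

Treat the 2 copies of E as a single block. The multiset to arrange is then {EE, K, P, Y, Y, Z}, 6 items in all.
That gives (6)!/(2!) = 360 arrangements.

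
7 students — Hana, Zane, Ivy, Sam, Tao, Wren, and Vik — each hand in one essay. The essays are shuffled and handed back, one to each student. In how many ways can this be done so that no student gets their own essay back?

1854

This is the derangement count D_7: permutations of 7 items with no fixed point.
By inclusion–exclusion this is Σ_{j=0}^{7} (−1)^j C(7,j)·(7−j)!.
Computing: 5040 − 5040 + 2520 − 840 + 210 − 42 + 7 − 1 = 1854.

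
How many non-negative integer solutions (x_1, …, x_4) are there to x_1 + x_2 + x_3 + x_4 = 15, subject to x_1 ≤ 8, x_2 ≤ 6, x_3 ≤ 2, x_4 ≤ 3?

By stars and bars, unrestricted non-negative solutions to x_1+…+x_4 = 15 number C(15+3,3) = 816.
Subtract solutions that violate a single cap (substitute x_i' = x_i − (cap_i+1)): x_1 ≥ 9 gives C(9,3) = 84; x_2 ≥ 7 gives C(11,3) = 165; x_3 ≥ 3 gives C(15,3) = 455; x_4 ≥ 4 gives C(14,3) = 364. Together 1068.
Add back pairs where two caps are both exceeded: 0 + 20 + 10 + 56 + 35 + 165 = 286.
Subtract triples: 0 + 0 + 0 + 4 = 4.
By inclusion–exclusion the count is 816 − 1068 + 286 − 4 = 30.

30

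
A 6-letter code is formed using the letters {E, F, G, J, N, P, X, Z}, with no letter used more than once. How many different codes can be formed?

This is a permutation of 6 out of 8: P(8,6) = 8!/2!.
8 × 7 × 6 × 5 × 4 × 3 = 20160.

20160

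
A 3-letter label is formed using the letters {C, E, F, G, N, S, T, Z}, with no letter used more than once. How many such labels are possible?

This is a permutation of 3 out of 8: P(8,3) = 8!/5!.
That product is 8 × 7 × 6 = 336.

336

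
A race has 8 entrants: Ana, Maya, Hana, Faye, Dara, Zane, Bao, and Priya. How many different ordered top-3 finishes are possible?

This is an ordered selection of 3 from 8: P(8,3).
That gives 8 × 7 × 6 = 336.

336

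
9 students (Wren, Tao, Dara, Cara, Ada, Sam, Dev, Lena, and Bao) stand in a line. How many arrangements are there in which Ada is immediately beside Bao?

Glue Ada and Bao into one block (2 internal orders), leaving 8 units to arrange in a row.
So the count is 2·(8)! = 80640.

80640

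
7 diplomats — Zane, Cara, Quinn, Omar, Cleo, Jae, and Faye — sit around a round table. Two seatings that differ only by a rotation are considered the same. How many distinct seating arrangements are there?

720

Seat Zane anywhere (absorbing the rotational symmetry), then permute the other 6: (6)! = 720.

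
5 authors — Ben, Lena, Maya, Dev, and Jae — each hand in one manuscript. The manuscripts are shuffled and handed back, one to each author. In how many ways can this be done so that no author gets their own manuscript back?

44

Let Aᵢ be the assignments in which author i gets their own manuscript. We want the size of the complement of A₁∪…∪A_5.
By inclusion–exclusion this is Σ_{j=0}^{5} (−1)^j C(5,j)·(5−j)!.
Computing: 120 − 120 + 60 − 20 + 5 − 1 = 44.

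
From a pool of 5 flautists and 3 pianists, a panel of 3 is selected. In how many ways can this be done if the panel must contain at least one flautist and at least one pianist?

Total 3-person selections from all 8: C(8,3) = 56.
Subtract selections that omit an entire group: no flautists → C(3,3) = 1; no pianists → C(5,3) = 10.
Both groups omitted at once is impossible, so 56 − 11 = 45.

45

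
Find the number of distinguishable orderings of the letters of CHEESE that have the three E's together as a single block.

24

Treat the 3 copies of E as a single block. The multiset to arrange is then {EEE, C, H, S}, 4 items in all.
All 4 items are distinct, so there are (4)! = 24 arrangements.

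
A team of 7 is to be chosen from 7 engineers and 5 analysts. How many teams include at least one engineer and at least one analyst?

Unrestricted: C(12,7) = 792 ways to pick any 7 of the 12.
Selections missing a whole group: no engineers → C(5,7) = 0; no analysts → C(7,7) = 1.
Both groups omitted at once is impossible, so 792 − 1 = 791.

791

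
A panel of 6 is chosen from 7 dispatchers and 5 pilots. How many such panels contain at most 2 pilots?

Split by how many pilots are chosen (0 through 2).
Sum: C(5,0)·C(7,6) + C(5,1)·C(7,5) + C(5,2)·C(7,4) = 7 + 105 + 350 = 462.

462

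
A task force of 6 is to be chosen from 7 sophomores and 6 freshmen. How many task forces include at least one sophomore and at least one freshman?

Total 6-person selections from all 13: C(13,6) = 1716.
Subtract selections that omit an entire group: no sophomores → C(6,6) = 1; no freshmen → C(7,6) = 7.
Both groups omitted at once is impossible, so 1716 − 8 = 1708.

1708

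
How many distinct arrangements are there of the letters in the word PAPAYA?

60

The 6 letters of PAPAYA have repeats: A appearing 3 times and P appearing twice.
The number of distinct arrangements is 6!/(3!·2!) = 720/12 = 60.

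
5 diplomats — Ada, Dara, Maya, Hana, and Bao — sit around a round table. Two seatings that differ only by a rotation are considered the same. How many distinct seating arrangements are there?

24

Fix one person's seat to break rotational symmetry; the remaining 4 people can be arranged in (4)! = 24 ways.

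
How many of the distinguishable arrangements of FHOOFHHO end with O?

210

With the last slot taken by O, it remains to arrange the other 7 letters (FHOFHHO).
Those 7 letters have F appearing twice, H appearing 3 times, and O appearing twice, giving (7)!/(3!·2!·2!) = 210.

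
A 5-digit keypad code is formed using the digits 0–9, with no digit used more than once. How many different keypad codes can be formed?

This is a permutation of 5 out of 10: P(10,5) = 10!/5!.
10 × 9 × 8 × 7 × 6 = 30240.

30240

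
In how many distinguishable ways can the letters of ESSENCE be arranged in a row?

420

The 7 letters of ESSENCE have repeats: E appearing 3 times and S appearing twice.
So there are 7! / (3!·2!) = 420 distinguishable arrangements.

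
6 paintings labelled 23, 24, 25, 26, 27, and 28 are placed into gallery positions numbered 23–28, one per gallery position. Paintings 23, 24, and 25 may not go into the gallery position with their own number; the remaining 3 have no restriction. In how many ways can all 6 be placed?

Let Aᵢ (for i ∈ {23, 24, 25}) be the placements that put painting i in its forbidden gallery position. Any j of these fix j positions, leaving (6−j)! ways to fill the rest, and there are C(3,j) ways to pick which j.
By inclusion–exclusion, the number of valid placements is Σ_{j=0}^{3} (−1)^j C(3,j)·(6−j)!.
Computing: 720 − 360 + 72 − 6 = 426.

426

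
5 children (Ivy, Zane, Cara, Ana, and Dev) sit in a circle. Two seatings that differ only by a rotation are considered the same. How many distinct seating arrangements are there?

Seat Ivy anywhere (absorbing the rotational symmetry), then permute the other 4: (4)! = 24.

24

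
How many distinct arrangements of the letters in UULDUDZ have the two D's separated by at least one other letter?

300

Total arrangements of UULDUDZ: 7!/(3!·2!) = 420.
Arrangements with the D's together: treat DD as one letter, giving (6)!/(3!) = 120.
Hence 420 − 120 = 300.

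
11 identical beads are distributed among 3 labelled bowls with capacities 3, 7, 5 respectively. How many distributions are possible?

By stars and bars, unrestricted non-negative solutions to x_1+…+x_3 = 11 number C(11+2,2) = 78.
Subtract solutions that violate a single cap (substitute x_i' = x_i − (cap_i+1)): x_1 ≥ 4 gives C(9,2) = 36; x_2 ≥ 8 gives C(5,2) = 10; x_3 ≥ 6 gives C(7,2) = 21. Together 67.
Add back pairs where two caps are both exceeded: 0 + 3 + 0 = 3.
By inclusion–exclusion the count is 78 − 67 + 3 = 14.

14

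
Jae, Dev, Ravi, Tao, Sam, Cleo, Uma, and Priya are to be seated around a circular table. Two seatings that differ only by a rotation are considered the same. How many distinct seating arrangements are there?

Fix one person's seat to break rotational symmetry; the remaining 7 people can be arranged in (7)! = 5040 ways.

5040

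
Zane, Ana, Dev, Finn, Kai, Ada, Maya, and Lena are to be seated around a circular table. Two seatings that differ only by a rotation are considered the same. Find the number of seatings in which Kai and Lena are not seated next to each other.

3600

Without the restriction there are (7)! = 5040 seatings.
Seatings with Kai beside Lena: treat them as a block with 2 internal orders, giving 2 × (6)! = 1440.
Subtracting, 5040 − 1440 = 3600.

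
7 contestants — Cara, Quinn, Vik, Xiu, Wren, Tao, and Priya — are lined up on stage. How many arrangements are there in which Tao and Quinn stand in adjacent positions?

Place the 5 others and the Tao-Quinn pair as 6 objects in a line; the pair has 2 internal arrangements.
So the count is 2·(6)! = 1440.

1440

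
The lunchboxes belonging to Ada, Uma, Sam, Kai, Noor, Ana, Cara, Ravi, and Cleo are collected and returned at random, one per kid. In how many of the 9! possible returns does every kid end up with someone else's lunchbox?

Let Aᵢ be the assignments in which kid i gets their own lunchbox. We want the size of the complement of A₁∪…∪A_9.
By inclusion–exclusion this is Σ_{j=0}^{9} (−1)^j C(9,j)·(9−j)!.
Computing: 362880 − 362880 + 181440 − 60480 + 15120 − 3024 + 504 − 72 + 9 − 1 = 133496.

133496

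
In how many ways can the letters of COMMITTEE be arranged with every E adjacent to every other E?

10080

Treat the 2 copies of E as a single block. The multiset to arrange is then {EE, C, I, M, M, O, T, T}, 8 items in all.
That gives (8)!/(2!·2!) = 10080 arrangements.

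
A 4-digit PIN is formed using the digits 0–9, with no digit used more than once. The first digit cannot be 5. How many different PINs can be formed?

The first digit has 10−1 = 9 choices (anything except 5).
The remaining 3 digits are filled from the other 9 symbols without repetition: 9 × 8 × 7 = 504.
Total: 9 × 504 = 4536.

4536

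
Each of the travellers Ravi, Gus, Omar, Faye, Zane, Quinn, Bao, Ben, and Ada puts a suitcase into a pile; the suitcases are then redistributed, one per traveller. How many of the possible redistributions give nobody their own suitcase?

133496

Count assignments avoiding every fixed point. For any j of the 9 travellers fixed to their own suitcase, the other 9−j can be arranged in (9−j)! ways.
By inclusion–exclusion this is Σ_{j=0}^{9} (−1)^j C(9,j)·(9−j)!.
Computing: 362880 − 362880 + 181440 − 60480 + 15120 − 3024 + 504 − 72 + 9 − 1 = 133496.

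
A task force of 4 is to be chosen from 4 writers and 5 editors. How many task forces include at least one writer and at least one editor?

Total 4-person selections from all 9: C(9,4) = 126.
Selections missing a whole group: no writers → C(5,4) = 5; no editors → C(4,4) = 1.
Both groups omitted at once is impossible, so 126 − 6 = 120.

120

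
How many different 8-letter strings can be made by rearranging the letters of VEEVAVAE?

560

VEEVAVAE has 8 letters with A appearing twice, E appearing 3 times, and V appearing 3 times.
Dividing 8! = 40320 by 3!·3!·2! = 72 for the repeated letters gives 560.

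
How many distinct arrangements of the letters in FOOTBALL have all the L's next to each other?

2520

Treat the 2 copies of L as a single block. The multiset to arrange is then {LL, A, B, F, O, O, T}, 7 items in all.
That gives (7)!/(2!) = 2520 arrangements.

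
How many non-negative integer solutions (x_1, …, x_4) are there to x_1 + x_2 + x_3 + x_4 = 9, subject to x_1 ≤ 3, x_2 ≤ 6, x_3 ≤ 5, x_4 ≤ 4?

100

By stars and bars, unrestricted non-negative solutions to x_1+…+x_4 = 9 number C(9+3,3) = 220.
Subtract solutions that violate a single cap (substitute x_i' = x_i − (cap_i+1)): x_1 ≥ 4 gives C(8,3) = 56; x_2 ≥ 7 gives C(5,3) = 10; x_3 ≥ 6 gives C(6,3) = 20; x_4 ≥ 5 gives C(7,3) = 35. Together 121.
Add back pairs where two caps are both exceeded: 0 + 0 + 1 + 0 + 0 + 0 = 1.
By inclusion–exclusion the count is 220 − 121 + 1 = 100.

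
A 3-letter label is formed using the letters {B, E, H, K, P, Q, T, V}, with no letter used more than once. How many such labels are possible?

336

Choose and order 3 of the 8 symbols: the first letter has 8 options, the next 7, then 6.
That product is 8 × 7 × 6 = 336.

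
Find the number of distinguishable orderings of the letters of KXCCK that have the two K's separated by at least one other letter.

Total arrangements of KXCCK: 5!/(2!·2!) = 30.
If the two K's are adjacent, glue them into one block, leaving 4 items to arrange: (4)!/(2!) = 12 ways.
Subtracting, 30 − 12 = 18 arrangements keep the K's apart.

18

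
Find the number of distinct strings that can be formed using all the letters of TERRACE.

Letter multiplicities in TERRACE: A×1, C×1, E×2, R×2, T×1.
So there are 7! / (2!·2!) = 1260 distinguishable arrangements.

1260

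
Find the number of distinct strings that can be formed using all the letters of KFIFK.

30

The 5 letters of KFIFK have repeats: F appearing twice and K appearing twice.
Dividing 5! = 120 by 2!·2! = 4 for the repeated letters gives 30.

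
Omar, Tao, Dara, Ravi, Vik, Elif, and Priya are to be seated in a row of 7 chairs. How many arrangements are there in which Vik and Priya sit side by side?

1440

Place the 5 others and the Vik-Priya pair as 6 objects in a line; the pair has 2 internal arrangements.
That gives 2 × 6! = 2 × 720 = 1440.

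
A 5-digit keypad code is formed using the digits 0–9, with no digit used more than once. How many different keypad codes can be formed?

30240

Choose and order 5 of the 10 symbols: the first digit has 10 options, the next 9, and so on down to 6.
That product is 10 × 9 × 8 × 7 × 6 = 30240.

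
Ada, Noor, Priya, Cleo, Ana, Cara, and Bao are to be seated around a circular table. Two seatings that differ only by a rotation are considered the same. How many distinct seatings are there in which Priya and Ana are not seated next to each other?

All circular seatings of 7 people number (6)! = 720.
Seatings with Priya beside Ana: treat them as a block with 2 internal orders, giving 2 × (5)! = 240.
Subtracting, 720 − 240 = 480.

480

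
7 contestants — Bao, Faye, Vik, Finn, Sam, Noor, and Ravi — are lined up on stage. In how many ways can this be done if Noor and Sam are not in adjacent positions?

3600

Of the 7! = 5040 arrangements, those with Noor and Sam adjacent number 2 × 6! = 1440 (treat the pair as a block with 2 internal orders).
So 5040 − 1440 = 3600 arrangements keep them apart.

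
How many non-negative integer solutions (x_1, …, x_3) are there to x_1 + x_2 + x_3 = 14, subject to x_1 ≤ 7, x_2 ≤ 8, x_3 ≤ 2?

9

Without the upper bounds there are C(16,2) = 120 ways to split 14 among 3 variables.
Subtract solutions that violate a single cap (substitute x_i' = x_i − (cap_i+1)): x_1 ≥ 8 gives C(8,2) = 28; x_2 ≥ 9 gives C(7,2) = 21; x_3 ≥ 3 gives C(13,2) = 78. Together 127.
Add back pairs where two caps are both exceeded: 0 + 10 + 6 = 16.
By inclusion–exclusion the count is 120 − 127 + 16 = 9.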